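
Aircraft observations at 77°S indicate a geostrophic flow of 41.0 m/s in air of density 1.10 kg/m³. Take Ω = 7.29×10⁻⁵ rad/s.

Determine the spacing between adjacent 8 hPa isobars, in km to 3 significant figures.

125 km

Coriolis parameter at 77°S:
f = 2Ω sin φ = 2 × 7.29×10⁻⁵ × sin 77° = 1.42×10⁻⁴ s⁻¹
Geostrophic balance rearranged: |∂P/∂n| = f ρ V_g
|∂P/∂n| = 1.42×10⁻⁴ × 1.10 × 41.0 = 6.41×10⁻³ Pa/m
Isobar spacing: Δn = ΔP/|∂P/∂n| = 800 Pa / 6.41×10⁻³ Pa/m = 124862 m ≈ 125 km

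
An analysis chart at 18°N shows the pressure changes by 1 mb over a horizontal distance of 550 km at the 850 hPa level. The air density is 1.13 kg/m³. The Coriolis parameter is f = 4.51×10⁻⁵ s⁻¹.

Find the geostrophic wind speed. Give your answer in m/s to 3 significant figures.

3.57 m/s

Pressure gradient: |∂P/∂n| = 100 Pa / 550000 m = 1.82×10⁻⁴ Pa/m
Geostrophic balance (pressure-gradient force = Coriolis force):
V_g = (1/(fρ)) |∂P/∂n| = 1.82×10⁻⁴ / (4.51×10⁻⁵ × 1.13) = 3.57 m/s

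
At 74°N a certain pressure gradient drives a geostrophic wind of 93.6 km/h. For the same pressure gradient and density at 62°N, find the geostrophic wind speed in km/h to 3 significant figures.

102 km/h

With the same pressure gradient and density, V_g ∝ 1/f ∝ 1/sin φ.
V₂ = V₁ · sin φ₁ / sin φ₂ = 93.6 × sin 74° / sin 62°
V₂ = 93.6 × 0.9613/0.8829 = 102 km/h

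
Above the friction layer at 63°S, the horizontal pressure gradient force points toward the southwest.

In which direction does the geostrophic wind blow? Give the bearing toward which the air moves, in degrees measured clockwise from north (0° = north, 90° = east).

135°

The pressure-gradient force points toward the southwest (bearing 225°).
Geostrophic balance: in the Southern Hemisphere the Coriolis force deflects motion to the left, so the geostrophic wind blows 90° to the left of the pressure-gradient force (low pressure on the right).
Rotating 225° by 90° counterclockwise gives 135° — the wind blows toward the southeast.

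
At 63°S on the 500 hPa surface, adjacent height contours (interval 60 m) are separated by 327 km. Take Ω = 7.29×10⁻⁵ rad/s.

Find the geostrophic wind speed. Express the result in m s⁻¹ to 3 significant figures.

Coriolis parameter at 63°S:
f = 2Ω sin φ = 2 × 7.29×10⁻⁵ × sin 63° = 1.30×10⁻⁴ s⁻¹
Height gradient: |∂Z/∂n| = 60 m / 327000 m = 1.83×10⁻⁴
On a pressure surface, geostrophic balance gives V_g = (g/f)|∂Z/∂n|:
V_g = 9.81 × 1.83×10⁻⁴ / 1.30×10⁻⁴ = 13.9 m/s

13.9 m s⁻¹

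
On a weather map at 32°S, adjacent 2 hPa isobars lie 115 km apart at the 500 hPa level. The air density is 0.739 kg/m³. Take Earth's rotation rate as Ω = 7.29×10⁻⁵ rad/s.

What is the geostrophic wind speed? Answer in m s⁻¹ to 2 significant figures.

Coriolis parameter at 32°S:
f = 2Ω sin φ = 2 × 7.29×10⁻⁵ × sin 32° = 7.73×10⁻⁵ s⁻¹
Pressure gradient: |∂P/∂n| = 200 Pa / 115000 m = 1.74×10⁻³ Pa/m
Geostrophic balance (pressure-gradient force = Coriolis force):
V_g = (1/(fρ)) |∂P/∂n| = 1.74×10⁻³ / (7.73×10⁻⁵ × 0.739) = 30.5 m/s

30 m s⁻¹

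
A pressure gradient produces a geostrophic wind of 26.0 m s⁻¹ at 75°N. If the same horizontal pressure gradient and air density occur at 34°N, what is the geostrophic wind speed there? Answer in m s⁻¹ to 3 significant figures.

44.9 m s⁻¹

With the same pressure gradient and density, V_g ∝ 1/f ∝ 1/sin φ.
V₂ = V₁ · sin φ₁ / sin φ₂ = 26.0 × sin 75° / sin 34°
V₂ = 26.0 × 0.9659/0.5592 = 44.9 m s⁻¹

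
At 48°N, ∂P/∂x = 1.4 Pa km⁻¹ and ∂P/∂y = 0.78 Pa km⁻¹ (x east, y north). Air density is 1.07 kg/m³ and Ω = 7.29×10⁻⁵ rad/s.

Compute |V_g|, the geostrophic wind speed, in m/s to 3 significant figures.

13.8 m/s

Coriolis parameter at 48°N:
f = 2Ω sin φ = 2 × 7.29×10⁻⁵ × sin 48° = 1.08×10⁻⁴ s⁻¹
Component geostrophic relations (x east, y north):
u_g = −(1/(fρ)) ∂P/∂y,  v_g = (1/(fρ)) ∂P/∂x
u_g = −(0.78×10⁻³)/(1.08×10⁻⁴ × 1.07) = −6.73 m/s;  v_g = (1.4×10⁻³)/(1.08×10⁻⁴ × 1.07) = 12.1 m/s
|V_g| = √(u_g² + v_g²) = 13.8 m/s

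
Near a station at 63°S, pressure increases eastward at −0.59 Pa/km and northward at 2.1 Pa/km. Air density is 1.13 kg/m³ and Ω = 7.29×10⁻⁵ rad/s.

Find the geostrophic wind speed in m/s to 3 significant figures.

Coriolis parameter at 63°S:
f = 2Ω sin φ = 2 × 7.29×10⁻⁵ × sin 63° = 1.30×10⁻⁴ s⁻¹
In the Southern Hemisphere f is negative: f = −1.30×10⁻⁴ s⁻¹.
Component geostrophic relations (x east, y north):
u_g = −(1/(fρ)) ∂P/∂y,  v_g = (1/(fρ)) ∂P/∂x
u_g = −(2.1×10⁻³)/(−1.30×10⁻⁴ × 1.13) = 14.3 m/s;  v_g = (−0.59×10⁻³)/(−1.30×10⁻⁴ × 1.13) = 4.02 m/s
|V_g| = √(u_g² + v_g²) = 14.9 m/s

14.9 m/s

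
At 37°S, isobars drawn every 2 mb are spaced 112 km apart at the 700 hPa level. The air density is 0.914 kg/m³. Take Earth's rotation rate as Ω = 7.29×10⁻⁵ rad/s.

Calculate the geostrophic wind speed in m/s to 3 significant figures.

Coriolis parameter at 37°S:
f = 2Ω sin φ = 2 × 7.29×10⁻⁵ × sin 37° = 8.77×10⁻⁵ s⁻¹
Pressure gradient: |∂P/∂n| = 200 Pa / 112000 m = 1.79×10⁻³ Pa/m
Geostrophic balance (pressure-gradient force = Coriolis force):
V_g = (1/(fρ)) |∂P/∂n| = 1.79×10⁻³ / (8.77×10⁻⁵ × 0.914) = 22.3 m/s

22.3 m/s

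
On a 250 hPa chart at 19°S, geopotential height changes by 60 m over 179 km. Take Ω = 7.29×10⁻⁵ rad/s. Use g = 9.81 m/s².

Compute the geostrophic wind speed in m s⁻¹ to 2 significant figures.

69 m s⁻¹

Coriolis parameter at 19°S:
f = 2Ω sin φ = 2 × 7.29×10⁻⁵ × sin 19° = 4.75×10⁻⁵ s⁻¹
Height gradient: |∂Z/∂n| = 60 m / 179000 m = 3.35×10⁻⁴
On a pressure surface, geostrophic balance gives V_g = (g/f)|∂Z/∂n|:
V_g = 9.81 × 3.35×10⁻⁴ / 4.75×10⁻⁵ = 69.3 m/s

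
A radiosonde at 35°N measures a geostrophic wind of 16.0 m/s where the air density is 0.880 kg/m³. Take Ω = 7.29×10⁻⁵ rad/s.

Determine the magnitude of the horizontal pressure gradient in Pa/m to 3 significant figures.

1.18×10⁻³ Pa/m

Coriolis parameter at 35°N:
f = 2Ω sin φ = 2 × 7.29×10⁻⁵ × sin 35° = 8.36×10⁻⁵ s⁻¹
Geostrophic balance rearranged: |∂P/∂n| = f ρ V_g
|∂P/∂n| = 8.36×10⁻⁵ × 0.880 × 16.0 = 1.18×10⁻³ Pa/m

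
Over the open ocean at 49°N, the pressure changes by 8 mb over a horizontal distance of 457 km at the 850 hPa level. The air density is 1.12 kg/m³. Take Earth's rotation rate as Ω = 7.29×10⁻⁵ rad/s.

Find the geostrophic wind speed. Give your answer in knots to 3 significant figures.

27.6 knots

Coriolis parameter at 49°N:
f = 2Ω sin φ = 2 × 7.29×10⁻⁵ × sin 49° = 1.10×10⁻⁴ s⁻¹
Pressure gradient: |∂P/∂n| = 800 Pa / 457000 m = 1.75×10⁻³ Pa/m
Geostrophic balance (pressure-gradient force = Coriolis force):
V_g = (1/(fρ)) |∂P/∂n| = 1.75×10⁻³ / (1.10×10⁻⁴ × 1.12) = 14.2 m/s
Converting: 14.2 m/s × 1.944 = 27.6 knots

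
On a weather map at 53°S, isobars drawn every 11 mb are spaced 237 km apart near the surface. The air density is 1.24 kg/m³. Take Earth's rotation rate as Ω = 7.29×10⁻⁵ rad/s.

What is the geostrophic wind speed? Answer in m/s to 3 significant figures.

Coriolis parameter at 53°S:
f = 2Ω sin φ = 2 × 7.29×10⁻⁵ × sin 53° = 1.16×10⁻⁴ s⁻¹
Pressure gradient: |∂P/∂n| = 1100 Pa / 237000 m = 4.64×10⁻³ Pa/m
Geostrophic balance (pressure-gradient force = Coriolis force):
V_g = (1/(fρ)) |∂P/∂n| = 4.64×10⁻³ / (1.16×10⁻⁴ × 1.24) = 32.1 m/s

32.1 m/s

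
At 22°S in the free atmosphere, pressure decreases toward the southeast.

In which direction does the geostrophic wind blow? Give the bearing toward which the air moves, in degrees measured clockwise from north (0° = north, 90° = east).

The pressure-gradient force points toward the southeast (bearing 135°).
Geostrophic balance: in the Southern Hemisphere the Coriolis force deflects motion to the left, so the geostrophic wind blows 90° to the left of the pressure-gradient force (low pressure on the right).
Rotating 135° by 90° counterclockwise gives 045° — the wind blows toward the northeast.

045°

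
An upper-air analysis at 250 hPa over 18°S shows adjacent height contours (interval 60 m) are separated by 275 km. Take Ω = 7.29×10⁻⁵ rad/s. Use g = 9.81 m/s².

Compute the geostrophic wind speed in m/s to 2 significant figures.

48 m/s

Coriolis parameter at 18°S:
f = 2Ω sin φ = 2 × 7.29×10⁻⁵ × sin 18° = 4.51×10⁻⁵ s⁻¹
Height gradient: |∂Z/∂n| = 60 m / 275000 m = 2.18×10⁻⁴
On a pressure surface, geostrophic balance gives V_g = (g/f)|∂Z/∂n|:
V_g = 9.81 × 2.18×10⁻⁴ / 4.51×10⁻⁵ = 47.5 m/s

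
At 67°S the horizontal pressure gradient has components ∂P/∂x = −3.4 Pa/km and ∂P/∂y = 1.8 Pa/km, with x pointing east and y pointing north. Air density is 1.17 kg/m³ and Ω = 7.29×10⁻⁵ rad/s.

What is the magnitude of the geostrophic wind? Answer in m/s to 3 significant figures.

Coriolis parameter at 67°S:
f = 2Ω sin φ = 2 × 7.29×10⁻⁵ × sin 67° = 1.34×10⁻⁴ s⁻¹
In the Southern Hemisphere f is negative: f = −1.34×10⁻⁴ s⁻¹.
Component geostrophic relations (x east, y north):
u_g = −(1/(fρ)) ∂P/∂y,  v_g = (1/(fρ)) ∂P/∂x
u_g = −(1.8×10⁻³)/(−1.34×10⁻⁴ × 1.17) = 11.5 m/s;  v_g = (−3.4×10⁻³)/(−1.34×10⁻⁴ × 1.17) = 21.7 m/s
|V_g| = √(u_g² + v_g²) = 24.5 m/s

24.5 m/s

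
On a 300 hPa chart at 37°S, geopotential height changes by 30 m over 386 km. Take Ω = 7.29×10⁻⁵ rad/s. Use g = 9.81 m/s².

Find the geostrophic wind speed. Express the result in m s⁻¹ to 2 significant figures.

Coriolis parameter at 37°S:
f = 2Ω sin φ = 2 × 7.29×10⁻⁵ × sin 37° = 8.77×10⁻⁵ s⁻¹
Height gradient: |∂Z/∂n| = 30 m / 386000 m = 7.77×10⁻⁵
On a pressure surface, geostrophic balance gives V_g = (g/f)|∂Z/∂n|:
V_g = 9.81 × 7.77×10⁻⁵ / 8.77×10⁻⁵ = 8.69 m/s

8.7 m s⁻¹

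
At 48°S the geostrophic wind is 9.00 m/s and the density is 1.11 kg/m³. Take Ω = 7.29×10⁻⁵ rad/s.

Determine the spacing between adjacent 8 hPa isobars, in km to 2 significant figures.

Coriolis parameter at 48°S:
f = 2Ω sin φ = 2 × 7.29×10⁻⁵ × sin 48° = 1.08×10⁻⁴ s⁻¹
Geostrophic balance rearranged: |∂P/∂n| = f ρ V_g
|∂P/∂n| = 1.08×10⁻⁴ × 1.11 × 9.00 = 1.08×10⁻³ Pa/m
Isobar spacing: Δn = ΔP/|∂P/∂n| = 800 Pa / 1.08×10⁻³ Pa/m = 739084 m ≈ 740 km

740 km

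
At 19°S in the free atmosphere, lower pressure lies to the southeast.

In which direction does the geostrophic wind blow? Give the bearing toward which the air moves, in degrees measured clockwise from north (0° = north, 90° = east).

045°

The pressure-gradient force points toward the southeast (bearing 135°).
Geostrophic balance: in the Southern Hemisphere the Coriolis force deflects motion to the left, so the geostrophic wind blows 90° to the left of the pressure-gradient force (low pressure on the right).
Rotating 135° by 90° counterclockwise gives 045° — the wind blows toward the northeast.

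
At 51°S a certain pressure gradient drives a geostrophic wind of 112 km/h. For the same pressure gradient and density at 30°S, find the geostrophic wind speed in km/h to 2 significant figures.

With the same pressure gradient and density, V_g ∝ 1/f ∝ 1/sin φ.
V₂ = V₁ · sin φ₁ / sin φ₂ = 112 × sin 51° / sin 30°
V₂ = 112 × 0.7771/0.5000 = 170 km/h

170 km/h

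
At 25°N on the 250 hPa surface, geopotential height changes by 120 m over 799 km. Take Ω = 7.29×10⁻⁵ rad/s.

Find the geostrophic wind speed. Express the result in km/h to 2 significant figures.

86 km/h

Coriolis parameter at 25°N:
f = 2Ω sin φ = 2 × 7.29×10⁻⁵ × sin 25° = 6.16×10⁻⁵ s⁻¹
Height gradient: |∂Z/∂n| = 120 m / 799000 m = 1.50×10⁻⁴
On a pressure surface, geostrophic balance gives V_g = (g/f)|∂Z/∂n|:
V_g = 9.81 × 1.50×10⁻⁴ / 6.16×10⁻⁵ = 23.9 m/s
Converting: 23.9 m/s × 3.6 = 86 km/h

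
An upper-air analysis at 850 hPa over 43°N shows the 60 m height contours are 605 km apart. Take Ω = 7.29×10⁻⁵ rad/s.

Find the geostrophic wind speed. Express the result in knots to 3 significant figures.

19.0 knots

Coriolis parameter at 43°N:
f = 2Ω sin φ = 2 × 7.29×10⁻⁵ × sin 43° = 9.94×10⁻⁵ s⁻¹
Height gradient: |∂Z/∂n| = 60 m / 605000 m = 9.92×10⁻⁵
On a pressure surface, geostrophic balance gives V_g = (g/f)|∂Z/∂n|:
V_g = 9.81 × 9.92×10⁻⁵ / 9.94×10⁻⁵ = 9.78 m/s
Converting: 9.78 m/s × 1.944 = 19.0 knots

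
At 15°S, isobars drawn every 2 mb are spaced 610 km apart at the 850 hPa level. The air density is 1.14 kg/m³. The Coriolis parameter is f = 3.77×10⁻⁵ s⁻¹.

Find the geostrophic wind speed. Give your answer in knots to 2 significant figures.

Pressure gradient: |∂P/∂n| = 200 Pa / 610000 m = 3.28×10⁻⁴ Pa/m
Geostrophic balance (pressure-gradient force = Coriolis force):
V_g = (1/(fρ)) |∂P/∂n| = 3.28×10⁻⁴ / (3.77×10⁻⁵ × 1.14) = 7.63 m/s
Converting: 7.63 m/s × 1.944 = 15 knots

15 knots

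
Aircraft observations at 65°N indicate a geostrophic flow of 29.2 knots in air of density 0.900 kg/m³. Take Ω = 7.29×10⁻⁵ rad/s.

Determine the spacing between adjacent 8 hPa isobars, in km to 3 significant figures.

448 km

Coriolis parameter at 65°N:
f = 2Ω sin φ = 2 × 7.29×10⁻⁵ × sin 65° = 1.32×10⁻⁴ s⁻¹
Wind speed in SI: 29.2 knots = 15.0 m/s
Geostrophic balance rearranged: |∂P/∂n| = f ρ V_g
|∂P/∂n| = 1.32×10⁻⁴ × 0.900 × 15.0 = 1.79×10⁻³ Pa/m
Isobar spacing: Δn = ΔP/|∂P/∂n| = 800 Pa / 1.79×10⁻³ Pa/m = 447809 m ≈ 448 km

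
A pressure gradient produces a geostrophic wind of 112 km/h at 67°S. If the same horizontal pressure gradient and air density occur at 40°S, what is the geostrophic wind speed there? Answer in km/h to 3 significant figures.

With the same pressure gradient and density, V_g ∝ 1/f ∝ 1/sin φ.
V₂ = V₁ · sin φ₁ / sin φ₂ = 112 × sin 67° / sin 40°
V₂ = 112 × 0.9205/0.6428 = 160 km/h

160 km/h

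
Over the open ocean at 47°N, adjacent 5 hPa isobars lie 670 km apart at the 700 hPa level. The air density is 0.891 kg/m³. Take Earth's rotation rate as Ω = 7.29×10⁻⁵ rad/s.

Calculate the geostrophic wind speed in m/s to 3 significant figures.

7.85 m/s

Coriolis parameter at 47°N:
f = 2Ω sin φ = 2 × 7.29×10⁻⁵ × sin 47° = 1.07×10⁻⁴ s⁻¹
Pressure gradient: |∂P/∂n| = 500 Pa / 670000 m = 7.46×10⁻⁴ Pa/m
Geostrophic balance (pressure-gradient force = Coriolis force):
V_g = (1/(fρ)) |∂P/∂n| = 7.46×10⁻⁴ / (1.07×10⁻⁴ × 0.891) = 7.85 m/s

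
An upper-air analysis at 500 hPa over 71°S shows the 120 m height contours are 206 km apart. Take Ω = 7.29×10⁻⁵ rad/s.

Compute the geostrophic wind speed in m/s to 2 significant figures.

41 m/s

Coriolis parameter at 71°S:
f = 2Ω sin φ = 2 × 7.29×10⁻⁵ × sin 71° = 1.38×10⁻⁴ s⁻¹
Height gradient: |∂Z/∂n| = 120 m / 206000 m = 5.83×10⁻⁴
On a pressure surface, geostrophic balance gives V_g = (g/f)|∂Z/∂n|:
V_g = 9.81 × 5.83×10⁻⁴ / 1.38×10⁻⁴ = 41.5 m/s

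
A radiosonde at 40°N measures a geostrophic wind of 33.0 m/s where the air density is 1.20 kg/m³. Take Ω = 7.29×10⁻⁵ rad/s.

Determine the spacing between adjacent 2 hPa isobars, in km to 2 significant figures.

Coriolis parameter at 40°N:
f = 2Ω sin φ = 2 × 7.29×10⁻⁵ × sin 40° = 9.37×10⁻⁵ s⁻¹
Geostrophic balance rearranged: |∂P/∂n| = f ρ V_g
|∂P/∂n| = 9.37×10⁻⁵ × 1.20 × 33.0 = 3.71×10⁻³ Pa/m
Isobar spacing: Δn = ΔP/|∂P/∂n| = 200 Pa / 3.71×10⁻³ Pa/m = 53890 m ≈ 54 km

54 km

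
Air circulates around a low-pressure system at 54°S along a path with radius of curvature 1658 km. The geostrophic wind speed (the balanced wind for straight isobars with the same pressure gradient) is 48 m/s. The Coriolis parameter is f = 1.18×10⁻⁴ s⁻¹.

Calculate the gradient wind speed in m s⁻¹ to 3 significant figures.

Around a low, centrifugal force acts outward with Coriolis, so pressure-gradient force balances both:
(1/ρ)|∂P/∂n| = fV + V²/R  →  V² + fR·V − fR·V_g = 0
With fR = 1.18×10⁻⁴ × 1658×10³ m = 196 m/s:
V = [−fR + √((fR)² + 4 fR V_g)]/2 = [−196 + √(196² + 4×196×48)]/2 = 39.9 m/s
Subgeostrophic (V < V_g = 48 m/s), as expected around a low.

39.9 m s⁻¹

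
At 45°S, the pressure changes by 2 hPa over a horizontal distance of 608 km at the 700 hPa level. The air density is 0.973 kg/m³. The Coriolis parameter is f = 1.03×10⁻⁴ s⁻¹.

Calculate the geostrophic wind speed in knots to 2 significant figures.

Pressure gradient: |∂P/∂n| = 200 Pa / 608000 m = 3.29×10⁻⁴ Pa/m
Geostrophic balance (pressure-gradient force = Coriolis force):
V_g = (1/(fρ)) |∂P/∂n| = 3.29×10⁻⁴ / (1.03×10⁻⁴ × 0.973) = 3.28 m/s
Converting: 3.28 m/s × 1.944 = 6.4 knots

6.4 knots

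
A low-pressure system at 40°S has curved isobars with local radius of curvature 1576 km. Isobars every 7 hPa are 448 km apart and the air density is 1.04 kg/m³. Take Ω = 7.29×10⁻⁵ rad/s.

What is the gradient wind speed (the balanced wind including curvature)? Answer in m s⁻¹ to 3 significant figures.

14.6 m s⁻¹

Coriolis parameter at 40°S:
f = 2Ω sin φ = 2 × 7.29×10⁻⁵ × sin 40° = 9.37×10⁻⁵ s⁻¹
Pressure gradient: |∂P/∂n| = 700 Pa / 448000 m = 1.56×10⁻³ Pa/m
Geostrophic speed: V_g = |∂P/∂n|/(fρ) = 1.56×10⁻³/(9.37×10⁻⁵ × 1.04) = 16.0 m/s
Around a low, centrifugal force acts outward with Coriolis, so pressure-gradient force balances both:
(1/ρ)|∂P/∂n| = fV + V²/R  →  V² + fR·V − fR·V_g = 0
With fR = 9.37×10⁻⁵ × 1576×10³ m = 148 m/s:
V = [−fR + √((fR)² + 4 fR V_g)]/2 = [−148 + √(148² + 4×148×16)]/2 = 14.6 m/s
Subgeostrophic (V < V_g = 16 m/s), as expected around a low.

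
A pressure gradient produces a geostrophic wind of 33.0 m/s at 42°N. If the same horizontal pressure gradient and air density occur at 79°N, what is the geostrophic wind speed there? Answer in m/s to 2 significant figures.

22 m/s

With the same pressure gradient and density, V_g ∝ 1/f ∝ 1/sin φ.
V₂ = V₁ · sin φ₁ / sin φ₂ = 33.0 × sin 42° / sin 79°
V₂ = 33.0 × 0.6691/0.9816 = 22 m/s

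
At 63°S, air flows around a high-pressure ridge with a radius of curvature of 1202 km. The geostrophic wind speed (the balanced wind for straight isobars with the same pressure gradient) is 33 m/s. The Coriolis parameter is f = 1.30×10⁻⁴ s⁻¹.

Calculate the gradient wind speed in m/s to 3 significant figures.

47.3 m/s

Around a high, pressure-gradient force acts outward with centrifugal, so Coriolis balances both:
fV = (1/ρ)|∂P/∂n| + V²/R  →  V² − fR·V + fR·V_g = 0
With fR = 1.30×10⁻⁴ × 1202×10³ m = 156 m/s:
V = [fR − √((fR)² − 4 fR V_g)]/2 = [156 − √(156² − 4×156×33)]/2 = 47.3 m/s
Supergeostrophic (V > V_g = 33 m/s), as expected around a high.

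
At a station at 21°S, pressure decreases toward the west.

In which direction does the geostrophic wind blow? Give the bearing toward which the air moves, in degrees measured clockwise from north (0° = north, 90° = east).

180°

The pressure-gradient force points toward the west (bearing 270°).
Geostrophic balance: in the Southern Hemisphere the Coriolis force deflects motion to the left, so the geostrophic wind blows 90° to the left of the pressure-gradient force (low pressure on the right).
Rotating 270° by 90° counterclockwise gives 180° — the wind blows toward the south.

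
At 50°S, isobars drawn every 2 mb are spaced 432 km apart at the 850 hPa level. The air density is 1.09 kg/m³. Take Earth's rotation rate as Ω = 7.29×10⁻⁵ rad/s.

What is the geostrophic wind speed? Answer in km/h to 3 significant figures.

Coriolis parameter at 50°S:
f = 2Ω sin φ = 2 × 7.29×10⁻⁵ × sin 50° = 1.12×10⁻⁴ s⁻¹
Pressure gradient: |∂P/∂n| = 200 Pa / 432000 m = 4.63×10⁻⁴ Pa/m
Geostrophic balance (pressure-gradient force = Coriolis force):
V_g = (1/(fρ)) |∂P/∂n| = 4.63×10⁻⁴ / (1.12×10⁻⁴ × 1.09) = 3.80 m/s
Converting: 3.80 m/s × 3.6 = 13.7 km/h

13.7 km/h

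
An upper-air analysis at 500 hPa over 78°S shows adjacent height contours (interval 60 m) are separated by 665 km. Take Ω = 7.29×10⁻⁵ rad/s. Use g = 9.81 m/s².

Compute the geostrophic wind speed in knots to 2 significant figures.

12 knots

Coriolis parameter at 78°S:
f = 2Ω sin φ = 2 × 7.29×10⁻⁵ × sin 78° = 1.43×10⁻⁴ s⁻¹
Height gradient: |∂Z/∂n| = 60 m / 665000 m = 9.02×10⁻⁵
On a pressure surface, geostrophic balance gives V_g = (g/f)|∂Z/∂n|:
V_g = 9.81 × 9.02×10⁻⁵ / 1.43×10⁻⁴ = 6.21 m/s
Converting: 6.21 m/s × 1.944 = 12 knots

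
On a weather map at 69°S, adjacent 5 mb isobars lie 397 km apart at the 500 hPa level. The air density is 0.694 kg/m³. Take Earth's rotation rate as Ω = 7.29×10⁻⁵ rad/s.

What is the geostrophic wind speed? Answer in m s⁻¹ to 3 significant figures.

13.3 m s⁻¹

Coriolis parameter at 69°S:
f = 2Ω sin φ = 2 × 7.29×10⁻⁵ × sin 69° = 1.36×10⁻⁴ s⁻¹
Pressure gradient: |∂P/∂n| = 500 Pa / 397000 m = 1.26×10⁻³ Pa/m
Geostrophic balance (pressure-gradient force = Coriolis force):
V_g = (1/(fρ)) |∂P/∂n| = 1.26×10⁻³ / (1.36×10⁻⁴ × 0.694) = 13.3 m/s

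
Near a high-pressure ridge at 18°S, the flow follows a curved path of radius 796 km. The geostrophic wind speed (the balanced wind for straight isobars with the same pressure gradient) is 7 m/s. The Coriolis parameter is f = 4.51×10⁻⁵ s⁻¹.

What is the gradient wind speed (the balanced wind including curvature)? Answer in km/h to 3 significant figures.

Around a high, pressure-gradient force acts outward with centrifugal, so Coriolis balances both:
fV = (1/ρ)|∂P/∂n| + V²/R  →  V² − fR·V + fR·V_g = 0
With fR = 4.51×10⁻⁵ × 796×10³ m = 35.9 m/s:
V = [fR − √((fR)² − 4 fR V_g)]/2 = [35.9 − √(35.9² − 4×35.9×7)]/2 = 9.53 m/s
Supergeostrophic (V > V_g = 7 m/s), as expected around a high.
Converting: 9.53 m/s × 3.6 = 34.3 km/h

34.3 km/h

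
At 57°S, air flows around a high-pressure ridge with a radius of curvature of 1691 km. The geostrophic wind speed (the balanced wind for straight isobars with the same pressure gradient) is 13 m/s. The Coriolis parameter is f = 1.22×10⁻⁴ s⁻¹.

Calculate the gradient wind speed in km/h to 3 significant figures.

50.2 km/h

Around a high, pressure-gradient force acts outward with centrifugal, so Coriolis balances both:
fV = (1/ρ)|∂P/∂n| + V²/R  →  V² − fR·V + fR·V_g = 0
With fR = 1.22×10⁻⁴ × 1691×10³ m = 206 m/s:
V = [fR − √((fR)² − 4 fR V_g)]/2 = [206 − √(206² − 4×206×13)]/2 = 13.9 m/s
Supergeostrophic (V > V_g = 13 m/s), as expected around a high.
Converting: 13.9 m/s × 3.6 = 50.2 km/h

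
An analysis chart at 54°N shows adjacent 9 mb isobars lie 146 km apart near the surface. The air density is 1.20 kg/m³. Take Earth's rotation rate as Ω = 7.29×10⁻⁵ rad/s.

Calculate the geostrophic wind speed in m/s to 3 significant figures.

Coriolis parameter at 54°N:
f = 2Ω sin φ = 2 × 7.29×10⁻⁵ × sin 54° = 1.18×10⁻⁴ s⁻¹
Pressure gradient: |∂P/∂n| = 900 Pa / 146000 m = 6.16×10⁻³ Pa/m
Geostrophic balance (pressure-gradient force = Coriolis force):
V_g = (1/(fρ)) |∂P/∂n| = 6.16×10⁻³ / (1.18×10⁻⁴ × 1.20) = 43.6 m/s

43.6 m/s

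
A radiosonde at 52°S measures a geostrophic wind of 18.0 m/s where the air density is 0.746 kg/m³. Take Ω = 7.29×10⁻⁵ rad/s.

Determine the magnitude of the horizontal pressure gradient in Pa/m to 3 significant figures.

1.54×10⁻³ Pa/m

Coriolis parameter at 52°S:
f = 2Ω sin φ = 2 × 7.29×10⁻⁵ × sin 52° = 1.15×10⁻⁴ s⁻¹
Geostrophic balance rearranged: |∂P/∂n| = f ρ V_g
|∂P/∂n| = 1.15×10⁻⁴ × 0.746 × 18.0 = 1.54×10⁻³ Pa/m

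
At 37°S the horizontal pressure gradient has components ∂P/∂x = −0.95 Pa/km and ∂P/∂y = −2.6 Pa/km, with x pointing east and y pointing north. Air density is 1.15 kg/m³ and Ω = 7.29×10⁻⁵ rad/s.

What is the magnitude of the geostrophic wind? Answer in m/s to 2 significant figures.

Coriolis parameter at 37°S:
f = 2Ω sin φ = 2 × 7.29×10⁻⁵ × sin 37° = 8.77×10⁻⁵ s⁻¹
In the Southern Hemisphere f is negative: f = −8.77×10⁻⁵ s⁻¹.
Component geostrophic relations (x east, y north):
u_g = −(1/(fρ)) ∂P/∂y,  v_g = (1/(fρ)) ∂P/∂x
u_g = −(−2.6×10⁻³)/(−8.77×10⁻⁵ × 1.15) = −25.8 m/s;  v_g = (−0.95×10⁻³)/(−8.77×10⁻⁵ × 1.15) = 9.41 m/s
|V_g| = √(u_g² + v_g²) = 27.4 m/s

27 m/s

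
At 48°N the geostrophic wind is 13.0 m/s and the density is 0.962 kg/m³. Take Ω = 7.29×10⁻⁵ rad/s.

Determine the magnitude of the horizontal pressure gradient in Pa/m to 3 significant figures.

1.36×10⁻³ Pa/m

Coriolis parameter at 48°N:
f = 2Ω sin φ = 2 × 7.29×10⁻⁵ × sin 48° = 1.08×10⁻⁴ s⁻¹
Geostrophic balance rearranged: |∂P/∂n| = f ρ V_g
|∂P/∂n| = 1.08×10⁻⁴ × 0.962 × 13.0 = 1.36×10⁻³ Pa/m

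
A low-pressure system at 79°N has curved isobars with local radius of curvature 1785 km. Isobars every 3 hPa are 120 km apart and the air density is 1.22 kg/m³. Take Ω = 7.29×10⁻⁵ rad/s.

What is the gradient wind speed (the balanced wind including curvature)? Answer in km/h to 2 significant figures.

Coriolis parameter at 79°N:
f = 2Ω sin φ = 2 × 7.29×10⁻⁵ × sin 79° = 1.43×10⁻⁴ s⁻¹
Pressure gradient: |∂P/∂n| = 300 Pa / 120000 m = 2.50×10⁻³ Pa/m
Geostrophic speed: V_g = |∂P/∂n|/(fρ) = 2.50×10⁻³/(1.43×10⁻⁴ × 1.22) = 14.3 m/s
Around a low, centrifugal force acts outward with Coriolis, so pressure-gradient force balances both:
(1/ρ)|∂P/∂n| = fV + V²/R  →  V² + fR·V − fR·V_g = 0
With fR = 1.43×10⁻⁴ × 1785×10³ m = 255 m/s:
V = [−fR + √((fR)² + 4 fR V_g)]/2 = [−255 + √(255² + 4×255×14.3)]/2 = 13.6 m/s
Subgeostrophic (V < V_g = 14.3 m/s), as expected around a low.
Converting: 13.6 m/s × 3.6 = 49 km/h

49 km/h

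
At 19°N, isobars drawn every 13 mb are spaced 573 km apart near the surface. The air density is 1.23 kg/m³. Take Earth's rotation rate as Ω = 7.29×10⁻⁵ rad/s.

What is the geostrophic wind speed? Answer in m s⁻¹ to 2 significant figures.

Coriolis parameter at 19°N:
f = 2Ω sin φ = 2 × 7.29×10⁻⁵ × sin 19° = 4.75×10⁻⁵ s⁻¹
Pressure gradient: |∂P/∂n| = 1300 Pa / 573000 m = 2.27×10⁻³ Pa/m
Geostrophic balance (pressure-gradient force = Coriolis force):
V_g = (1/(fρ)) |∂P/∂n| = 2.27×10⁻³ / (4.75×10⁻⁵ × 1.23) = 38.9 m/s

39 m s⁻¹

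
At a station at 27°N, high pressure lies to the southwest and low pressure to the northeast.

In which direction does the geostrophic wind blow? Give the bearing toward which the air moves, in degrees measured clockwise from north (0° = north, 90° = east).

135°

The pressure-gradient force points toward the northeast (bearing 045°).
Geostrophic balance: in the Northern Hemisphere the Coriolis force deflects motion to the right, so the geostrophic wind blows 90° to the right of the pressure-gradient force (low pressure on the left).
Rotating 045° by 90° clockwise gives 135° — the wind blows toward the southeast.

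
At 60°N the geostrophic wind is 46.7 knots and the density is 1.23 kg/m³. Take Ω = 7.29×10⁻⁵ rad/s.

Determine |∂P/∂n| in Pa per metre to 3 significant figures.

3.73×10⁻³ Pa/m

Coriolis parameter at 60°N:
f = 2Ω sin φ = 2 × 7.29×10⁻⁵ × sin 60° = 1.26×10⁻⁴ s⁻¹
Wind speed in SI: 46.7 knots = 24.0 m/s
Geostrophic balance rearranged: |∂P/∂n| = f ρ V_g
|∂P/∂n| = 1.26×10⁻⁴ × 1.23 × 24.0 = 3.73×10⁻³ Pa/m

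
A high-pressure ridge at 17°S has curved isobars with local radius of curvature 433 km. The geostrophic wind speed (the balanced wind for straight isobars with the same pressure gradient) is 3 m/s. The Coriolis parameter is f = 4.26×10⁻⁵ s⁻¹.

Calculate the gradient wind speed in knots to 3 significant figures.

7.33 knots

Around a high, pressure-gradient force acts outward with centrifugal, so Coriolis balances both:
fV = (1/ρ)|∂P/∂n| + V²/R  →  V² − fR·V + fR·V_g = 0
With fR = 4.26×10⁻⁵ × 433×10³ m = 18.4 m/s:
V = [fR − √((fR)² − 4 fR V_g)]/2 = [18.4 − √(18.4² − 4×18.4×3)]/2 = 3.77 m/s
Supergeostrophic (V > V_g = 3 m/s), as expected around a high.
Converting: 3.77 m/s × 1.944 = 7.33 knots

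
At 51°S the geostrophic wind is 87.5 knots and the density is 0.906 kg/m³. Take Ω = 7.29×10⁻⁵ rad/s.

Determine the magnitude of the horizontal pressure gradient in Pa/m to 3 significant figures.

Coriolis parameter at 51°S:
f = 2Ω sin φ = 2 × 7.29×10⁻⁵ × sin 51° = 1.13×10⁻⁴ s⁻¹
Wind speed in SI: 87.5 knots = 45.0 m/s
Geostrophic balance rearranged: |∂P/∂n| = f ρ V_g
|∂P/∂n| = 1.13×10⁻⁴ × 0.906 × 45.0 = 4.62×10⁻³ Pa/m

4.62×10⁻³ Pa/m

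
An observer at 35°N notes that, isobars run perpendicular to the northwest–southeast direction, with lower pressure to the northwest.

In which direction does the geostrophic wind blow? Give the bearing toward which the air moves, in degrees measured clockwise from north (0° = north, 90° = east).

The pressure-gradient force points toward the northwest (bearing 315°).
Geostrophic balance: in the Northern Hemisphere the Coriolis force deflects motion to the right, so the geostrophic wind blows 90° to the right of the pressure-gradient force (low pressure on the left).
Rotating 315° by 90° clockwise gives 045° — the wind blows toward the northeast.

045°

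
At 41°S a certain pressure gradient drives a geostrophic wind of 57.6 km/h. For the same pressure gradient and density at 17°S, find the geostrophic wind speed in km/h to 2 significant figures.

130 km/h

With the same pressure gradient and density, V_g ∝ 1/f ∝ 1/sin φ.
V₂ = V₁ · sin φ₁ / sin φ₂ = 57.6 × sin 41° / sin 17°
V₂ = 57.6 × 0.6561/0.2924 = 130 km/h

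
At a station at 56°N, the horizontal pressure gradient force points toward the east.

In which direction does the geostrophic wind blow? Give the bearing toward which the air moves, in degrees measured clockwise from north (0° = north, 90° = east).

180°

The pressure-gradient force points toward the east (bearing 090°).
Geostrophic balance: in the Northern Hemisphere the Coriolis force deflects motion to the right, so the geostrophic wind blows 90° to the right of the pressure-gradient force (low pressure on the left).
Rotating 090° by 90° clockwise gives 180° — the wind blows toward the south.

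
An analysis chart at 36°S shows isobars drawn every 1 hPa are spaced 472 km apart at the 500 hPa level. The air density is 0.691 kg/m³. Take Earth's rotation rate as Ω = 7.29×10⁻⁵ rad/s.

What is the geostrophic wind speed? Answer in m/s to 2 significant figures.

3.6 m/s

Coriolis parameter at 36°S:
f = 2Ω sin φ = 2 × 7.29×10⁻⁵ × sin 36° = 8.57×10⁻⁵ s⁻¹
Pressure gradient: |∂P/∂n| = 100 Pa / 472000 m = 2.12×10⁻⁴ Pa/m
Geostrophic balance (pressure-gradient force = Coriolis force):
V_g = (1/(fρ)) |∂P/∂n| = 2.12×10⁻⁴ / (8.57×10⁻⁵ × 0.691) = 3.58 m/s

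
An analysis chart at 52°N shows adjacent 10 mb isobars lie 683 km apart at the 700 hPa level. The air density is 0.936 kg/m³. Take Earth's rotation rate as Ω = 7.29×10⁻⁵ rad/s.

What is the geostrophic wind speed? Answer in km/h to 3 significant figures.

Coriolis parameter at 52°N:
f = 2Ω sin φ = 2 × 7.29×10⁻⁵ × sin 52° = 1.15×10⁻⁴ s⁻¹
Pressure gradient: |∂P/∂n| = 1000 Pa / 683000 m = 1.46×10⁻³ Pa/m
Geostrophic balance (pressure-gradient force = Coriolis force):
V_g = (1/(fρ)) |∂P/∂n| = 1.46×10⁻³ / (1.15×10⁻⁴ × 0.936) = 13.6 m/s
Converting: 13.6 m/s × 3.6 = 49.0 km/h

49.0 km/h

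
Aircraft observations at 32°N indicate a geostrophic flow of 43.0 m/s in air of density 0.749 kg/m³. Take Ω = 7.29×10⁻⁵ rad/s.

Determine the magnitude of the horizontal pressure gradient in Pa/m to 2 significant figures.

Coriolis parameter at 32°N:
f = 2Ω sin φ = 2 × 7.29×10⁻⁵ × sin 32° = 7.73×10⁻⁵ s⁻¹
Geostrophic balance rearranged: |∂P/∂n| = f ρ V_g
|∂P/∂n| = 7.73×10⁻⁵ × 0.749 × 43.0 = 2.49×10⁻³ Pa/m

2.5×10⁻³ Pa/m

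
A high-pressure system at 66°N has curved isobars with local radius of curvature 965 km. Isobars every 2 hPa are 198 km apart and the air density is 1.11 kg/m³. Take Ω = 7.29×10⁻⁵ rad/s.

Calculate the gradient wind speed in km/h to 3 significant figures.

Coriolis parameter at 66°N:
f = 2Ω sin φ = 2 × 7.29×10⁻⁵ × sin 66° = 1.33×10⁻⁴ s⁻¹
Pressure gradient: |∂P/∂n| = 200 Pa / 198000 m = 1.01×10⁻³ Pa/m
Geostrophic speed: V_g = |∂P/∂n|/(fρ) = 1.01×10⁻³/(1.33×10⁻⁴ × 1.11) = 6.83 m/s
Around a high, pressure-gradient force acts outward with centrifugal, so Coriolis balances both:
fV = (1/ρ)|∂P/∂n| + V²/R  →  V² − fR·V + fR·V_g = 0
With fR = 1.33×10⁻⁴ × 965×10³ m = 129 m/s:
V = [fR − √((fR)² − 4 fR V_g)]/2 = [129 − √(129² − 4×129×6.83)]/2 = 7.24 m/s
Supergeostrophic (V > V_g = 6.83 m/s), as expected around a high.
Converting: 7.24 m/s × 3.6 = 26.1 km/h

26.1 km/h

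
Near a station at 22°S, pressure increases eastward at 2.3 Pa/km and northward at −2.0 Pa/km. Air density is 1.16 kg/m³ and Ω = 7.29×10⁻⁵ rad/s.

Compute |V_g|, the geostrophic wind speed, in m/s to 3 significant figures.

48.1 m/s

Coriolis parameter at 22°S:
f = 2Ω sin φ = 2 × 7.29×10⁻⁵ × sin 22° = 5.46×10⁻⁵ s⁻¹
In the Southern Hemisphere f is negative: f = −5.46×10⁻⁵ s⁻¹.
Component geostrophic relations (x east, y north):
u_g = −(1/(fρ)) ∂P/∂y,  v_g = (1/(fρ)) ∂P/∂x
u_g = −(−2.0×10⁻³)/(−5.46×10⁻⁵ × 1.16) = −31.6 m/s;  v_g = (2.3×10⁻³)/(−5.46×10⁻⁵ × 1.16) = −36.3 m/s
|V_g| = √(u_g² + v_g²) = 48.1 m/s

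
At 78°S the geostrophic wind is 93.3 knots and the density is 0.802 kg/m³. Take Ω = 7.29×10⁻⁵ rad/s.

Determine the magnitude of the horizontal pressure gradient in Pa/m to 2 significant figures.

Coriolis parameter at 78°S:
f = 2Ω sin φ = 2 × 7.29×10⁻⁵ × sin 78° = 1.43×10⁻⁴ s⁻¹
Wind speed in SI: 93.3 knots = 48.0 m/s
Geostrophic balance rearranged: |∂P/∂n| = f ρ V_g
|∂P/∂n| = 1.43×10⁻⁴ × 0.802 × 48.0 = 5.49×10⁻³ Pa/m

5.5×10⁻³ Pa/m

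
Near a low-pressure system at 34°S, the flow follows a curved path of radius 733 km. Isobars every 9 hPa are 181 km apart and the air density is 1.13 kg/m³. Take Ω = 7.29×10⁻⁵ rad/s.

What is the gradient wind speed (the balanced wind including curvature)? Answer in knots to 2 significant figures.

Coriolis parameter at 34°S:
f = 2Ω sin φ = 2 × 7.29×10⁻⁵ × sin 34° = 8.15×10⁻⁵ s⁻¹
Pressure gradient: |∂P/∂n| = 900 Pa / 181000 m = 4.97×10⁻³ Pa/m
Geostrophic speed: V_g = |∂P/∂n|/(fρ) = 4.97×10⁻³/(8.15×10⁻⁵ × 1.13) = 54.0 m/s
Around a low, centrifugal force acts outward with Coriolis, so pressure-gradient force balances both:
(1/ρ)|∂P/∂n| = fV + V²/R  →  V² + fR·V − fR·V_g = 0
With fR = 8.15×10⁻⁵ × 733×10³ m = 59.8 m/s:
V = [−fR + √((fR)² + 4 fR V_g)]/2 = [−59.8 + √(59.8² + 4×59.8×54)]/2 = 34.3 m/s
Subgeostrophic (V < V_g = 54 m/s), as expected around a low.
Converting: 34.3 m/s × 1.944 = 67 knots

67 knots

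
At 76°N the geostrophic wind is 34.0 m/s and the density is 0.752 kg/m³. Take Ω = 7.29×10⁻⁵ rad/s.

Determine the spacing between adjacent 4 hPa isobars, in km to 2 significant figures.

Coriolis parameter at 76°N:
f = 2Ω sin φ = 2 × 7.29×10⁻⁵ × sin 76° = 1.41×10⁻⁴ s⁻¹
Geostrophic balance rearranged: |∂P/∂n| = f ρ V_g
|∂P/∂n| = 1.41×10⁻⁴ × 0.752 × 34.0 = 3.62×10⁻³ Pa/m
Isobar spacing: Δn = ΔP/|∂P/∂n| = 400 Pa / 3.62×10⁻³ Pa/m = 110586 m ≈ 110 km

110 km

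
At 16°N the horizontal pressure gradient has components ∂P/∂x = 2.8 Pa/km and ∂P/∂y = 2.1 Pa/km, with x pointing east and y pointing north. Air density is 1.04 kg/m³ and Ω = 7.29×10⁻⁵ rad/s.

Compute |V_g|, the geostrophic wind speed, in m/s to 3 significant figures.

83.7 m/s

Coriolis parameter at 16°N:
f = 2Ω sin φ = 2 × 7.29×10⁻⁵ × sin 16° = 4.02×10⁻⁵ s⁻¹
Component geostrophic relations (x east, y north):
u_g = −(1/(fρ)) ∂P/∂y,  v_g = (1/(fρ)) ∂P/∂x
u_g = −(2.1×10⁻³)/(4.02×10⁻⁵ × 1.04) = −50.2 m/s;  v_g = (2.8×10⁻³)/(4.02×10⁻⁵ × 1.04) = 67.0 m/s
|V_g| = √(u_g² + v_g²) = 83.7 m/s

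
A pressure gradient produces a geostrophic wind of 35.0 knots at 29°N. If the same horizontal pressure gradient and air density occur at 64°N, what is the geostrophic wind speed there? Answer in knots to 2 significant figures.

With the same pressure gradient and density, V_g ∝ 1/f ∝ 1/sin φ.
V₂ = V₁ · sin φ₁ / sin φ₂ = 35.0 × sin 29° / sin 64°
V₂ = 35.0 × 0.4848/0.8988 = 19 knots

19 knots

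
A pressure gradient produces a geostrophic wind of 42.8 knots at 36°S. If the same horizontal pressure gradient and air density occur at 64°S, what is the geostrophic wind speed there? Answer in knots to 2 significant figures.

28 knots

With the same pressure gradient and density, V_g ∝ 1/f ∝ 1/sin φ.
V₂ = V₁ · sin φ₁ / sin φ₂ = 42.8 × sin 36° / sin 64°
V₂ = 42.8 × 0.5878/0.8988 = 28 knots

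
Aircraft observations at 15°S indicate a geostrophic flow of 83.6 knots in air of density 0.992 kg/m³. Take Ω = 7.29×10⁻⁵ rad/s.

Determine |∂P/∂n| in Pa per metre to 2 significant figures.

Coriolis parameter at 15°S:
f = 2Ω sin φ = 2 × 7.29×10⁻⁵ × sin 15° = 3.77×10⁻⁵ s⁻¹
Wind speed in SI: 83.6 knots = 43.0 m/s
Geostrophic balance rearranged: |∂P/∂n| = f ρ V_g
|∂P/∂n| = 3.77×10⁻⁵ × 0.992 × 43.0 = 1.61×10⁻³ Pa/m

1.6×10⁻³ Pa/m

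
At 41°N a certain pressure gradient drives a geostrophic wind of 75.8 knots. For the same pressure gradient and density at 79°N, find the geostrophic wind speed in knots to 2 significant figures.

With the same pressure gradient and density, V_g ∝ 1/f ∝ 1/sin φ.
V₂ = V₁ · sin φ₁ / sin φ₂ = 75.8 × sin 41° / sin 79°
V₂ = 75.8 × 0.6561/0.9816 = 51 knots

51 knots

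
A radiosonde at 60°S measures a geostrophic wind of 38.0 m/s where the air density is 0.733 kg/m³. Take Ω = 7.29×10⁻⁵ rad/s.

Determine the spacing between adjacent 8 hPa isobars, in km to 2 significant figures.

230 km

Coriolis parameter at 60°S:
f = 2Ω sin φ = 2 × 7.29×10⁻⁵ × sin 60° = 1.26×10⁻⁴ s⁻¹
Geostrophic balance rearranged: |∂P/∂n| = f ρ V_g
|∂P/∂n| = 1.26×10⁻⁴ × 0.733 × 38.0 = 3.52×10⁻³ Pa/m
Isobar spacing: Δn = ΔP/|∂P/∂n| = 800 Pa / 3.52×10⁻³ Pa/m = 227465 m ≈ 230 km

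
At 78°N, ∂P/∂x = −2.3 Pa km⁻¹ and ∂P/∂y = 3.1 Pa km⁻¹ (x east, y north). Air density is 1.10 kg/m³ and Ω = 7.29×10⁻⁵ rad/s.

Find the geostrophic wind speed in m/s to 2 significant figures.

25 m/s

Coriolis parameter at 78°N:
f = 2Ω sin φ = 2 × 7.29×10⁻⁵ × sin 78° = 1.43×10⁻⁴ s⁻¹
Component geostrophic relations (x east, y north):
u_g = −(1/(fρ)) ∂P/∂y,  v_g = (1/(fρ)) ∂P/∂x
u_g = −(3.1×10⁻³)/(1.43×10⁻⁴ × 1.10) = −19.8 m/s;  v_g = (−2.3×10⁻³)/(1.43×10⁻⁴ × 1.10) = −14.7 m/s
|V_g| = √(u_g² + v_g²) = 24.6 m/s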